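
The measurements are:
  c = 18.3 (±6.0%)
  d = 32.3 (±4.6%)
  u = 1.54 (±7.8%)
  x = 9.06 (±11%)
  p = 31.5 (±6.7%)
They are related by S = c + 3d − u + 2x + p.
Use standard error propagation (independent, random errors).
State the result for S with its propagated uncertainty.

Each term contributes (cᵢ δxᵢ)² to (δS)²:
  (δc)² = 1.21;  (3·δd)² = 19.9;  (δu)² = 0.0144;  (2·δx)² = 3.97;  (δp)² = 4.45
δS = √(29.5) = 5.43
S = 163.

163 ± 5.43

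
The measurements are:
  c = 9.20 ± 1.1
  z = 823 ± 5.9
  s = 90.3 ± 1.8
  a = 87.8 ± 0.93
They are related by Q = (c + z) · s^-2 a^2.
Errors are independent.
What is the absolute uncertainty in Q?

36.0

Let u = c + z = 832. δu = √(δc² + δz²) = √(1.21 + 34.8) = 6.00, so δu/u = 0.00721.
Q is then a monomial in u, s, a:
δQ/Q = √((δu/u)² + (-2·δs/s)² + (2·δa/a)²) = √(5.2e-05 + 0.00159 + 0.000449) = 0.0457
Q = 787, so δQ = 0.0457 × 787 = 36.0.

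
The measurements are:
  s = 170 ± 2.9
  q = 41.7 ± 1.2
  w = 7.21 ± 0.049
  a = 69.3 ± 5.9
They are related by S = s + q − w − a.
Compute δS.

6.68

S is a linear combination, so absolute uncertainties add in quadrature:
  (δs)² = 8.41;  (δq)² = 1.44;  (δw)² = 0.00240;  (δa)² = 34.8
δS = √(44.7) = 6.68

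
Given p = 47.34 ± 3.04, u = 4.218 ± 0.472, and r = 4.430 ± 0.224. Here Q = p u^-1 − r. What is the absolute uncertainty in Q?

1.47

Let w = p·u^-1 = 11.22. δw/w = √((1·δp/p)² + (-1·δu/u)²) = √(0.00412 + 0.0125) = 0.129, so δw = 1.45.
Q = w − r: δQ = √(δw² + δr²) = √(2.10 + 0.0502) = 1.47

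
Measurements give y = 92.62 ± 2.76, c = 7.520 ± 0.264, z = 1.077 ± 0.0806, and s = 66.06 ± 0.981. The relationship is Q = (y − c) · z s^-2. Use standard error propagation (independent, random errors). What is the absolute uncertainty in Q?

Let u = y − c = 85.10. δu = √(δy² + δc²) = √(7.62 + 0.0697) = 2.77, so δu/u = 0.0326.
Q is then a monomial in u, z, s:
δQ/Q = √((δu/u)² + (1·δz/z)² + (-2·δs/s)²) = √(0.00106 + 0.00560 + 0.000882) = 0.0869
Q = 0.02100, so δQ = 0.0869 × 0.02100 = 0.00182.

0.00182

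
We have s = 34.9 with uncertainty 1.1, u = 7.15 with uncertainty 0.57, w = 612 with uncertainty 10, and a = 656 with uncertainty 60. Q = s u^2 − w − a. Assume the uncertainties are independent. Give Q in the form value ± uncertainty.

516 ± 296

Let p = s·u^2 = 1780. δp/p = √((1·δs/s)² + (2·δu/u)²) = √(0.000993 + 0.0254) = 0.163, so δp = 290.
Q = p − w − a: δQ = √(δp² + δw² + δa²) = √(84100 + 100 + 3600) = 296
Q = 516.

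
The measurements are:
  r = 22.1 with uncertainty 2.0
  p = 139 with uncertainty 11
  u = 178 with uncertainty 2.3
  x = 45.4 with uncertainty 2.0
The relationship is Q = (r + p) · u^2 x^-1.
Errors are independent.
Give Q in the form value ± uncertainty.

(1.12 ± 0.0969) × 10^5

Let w = r + p = 161. δw = √(δr² + δp²) = √(4.00 + 121) = 11.2, so δw/w = 0.0694.
Q is then a monomial in w, u, x:
δQ/Q = √((δw/w)² + (2·δu/u)² + (-1·δx/x)²) = √(0.00482 + 0.000668 + 0.00194) = 0.0862
Q = 1.12e+05, so δQ = 0.0862 × 1.12e+05 = 9690.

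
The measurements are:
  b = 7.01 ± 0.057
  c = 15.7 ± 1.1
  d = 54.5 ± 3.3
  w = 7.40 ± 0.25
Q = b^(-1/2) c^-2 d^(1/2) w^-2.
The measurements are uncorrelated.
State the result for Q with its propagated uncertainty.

For a monomial Q ∝ b^(-1/2), c^-2, d^(1/2), w^-2, fractional errors add in quadrature:
  (−½·δb/b)² = (-0.5×0.00813)² = 1.65e-05;  (-2·δc/c)² = (-2×0.0701)² = 0.0196;  (½·δd/d)² = (0.5×0.0606)² = 0.000917;  (-2·δw/w)² = (-2×0.0338)² = 0.00457
δQ/Q = √(0.0251) = 0.159
Q = 0.000207, so δQ = 0.159 × 0.000207 = 3.27e-05.

(2.07 ± 0.327) × 10^-4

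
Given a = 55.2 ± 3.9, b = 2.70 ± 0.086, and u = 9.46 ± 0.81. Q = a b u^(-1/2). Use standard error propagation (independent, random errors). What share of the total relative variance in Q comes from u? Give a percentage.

23.4%

(δQ/Q)² = (1·δa/a)² + (1·δb/b)² + (−½·δu/u)²
  a term: (1×0.0707)² = 0.00499
  b term: (1×0.0319)² = 0.00101
  u term: (-0.5×0.0856)² = 0.00183
Total = 0.00784. Share from u = 0.00183/0.00784 = 0.234.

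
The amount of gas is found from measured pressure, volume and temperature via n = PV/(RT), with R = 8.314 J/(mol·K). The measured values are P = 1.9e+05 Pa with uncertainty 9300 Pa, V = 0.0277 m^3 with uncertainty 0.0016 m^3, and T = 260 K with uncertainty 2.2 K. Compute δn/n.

Since n is a product/quotient, work with relative uncertainties:
  (1·δP/P)² = (1×0.0489)² = 0.00240;  (1·δV/V)² = (1×0.0578)² = 0.00334;  (-1·δT/T)² = (-1×0.00846)² = 7.16e-05
δn/n = √(0.00580) = 0.0762

0.0762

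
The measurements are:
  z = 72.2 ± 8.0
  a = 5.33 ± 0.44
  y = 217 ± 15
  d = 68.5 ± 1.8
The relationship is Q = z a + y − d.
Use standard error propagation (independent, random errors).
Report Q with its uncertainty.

Let p = z·a = 385. δp/p = √((1·δz/z)² + (1·δa/a)²) = √(0.0123 + 0.00681) = 0.138, so δp = 53.2.
Q = p + y − d: δQ = √(δp² + δy² + δd²) = √(2830 + 225 + 3.24) = 55.3
Q = 533.

533 ± 55.3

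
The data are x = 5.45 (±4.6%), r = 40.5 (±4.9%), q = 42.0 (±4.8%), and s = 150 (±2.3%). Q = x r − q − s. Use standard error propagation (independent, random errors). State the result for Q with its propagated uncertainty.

Let p = x·r = 221. δp/p = √((1·δx/x)² + (1·δr/r)²) = √(0.00212 + 0.00240) = 0.0672, so δp = 14.8.
Q = p − q − s: δQ = √(δp² + δq² + δs²) = √(220 + 4.06 + 11.9) = 15.4
Q = 28.7.

28.7 ± 15.4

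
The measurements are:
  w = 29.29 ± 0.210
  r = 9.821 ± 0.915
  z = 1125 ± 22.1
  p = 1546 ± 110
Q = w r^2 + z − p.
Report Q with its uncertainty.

2404 ± 539

Let h = w·r^2 = 2825. δh/h = √((1·δw/w)² + (2·δr/r)²) = √(5.14e-05 + 0.0347) = 0.186, so δh = 527.
Q = h + z − p: δQ = √(δh² + δz² + δp²) = √(2.78e+05 + 488 + 12100) = 539
Q = 2404.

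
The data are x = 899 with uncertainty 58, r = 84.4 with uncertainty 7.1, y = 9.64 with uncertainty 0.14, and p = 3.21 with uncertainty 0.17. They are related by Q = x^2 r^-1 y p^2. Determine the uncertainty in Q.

1.78e+05

Since Q is a product/quotient, work with relative uncertainties:
  (2·δx/x)² = (2×0.0645)² = 0.0166;  (-1·δr/r)² = (-1×0.0841)² = 0.00708;  (1·δy/y)² = (1×0.0145)² = 0.000211;  (2·δp/p)² = (2×0.0530)² = 0.0112
δQ/Q = √(0.0352) = 0.187
Q = 9.51e+05, so δQ = 0.187 × 9.51e+05 = 1.78e+05.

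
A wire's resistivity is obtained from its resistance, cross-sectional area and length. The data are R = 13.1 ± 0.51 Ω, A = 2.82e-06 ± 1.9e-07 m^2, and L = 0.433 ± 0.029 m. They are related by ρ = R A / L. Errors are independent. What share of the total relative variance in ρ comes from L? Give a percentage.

(δρ/ρ)² = (1·δR/R)² + (1·δA/A)² + (-1·δL/L)²
  R term: (1×0.0389)² = 0.00152
  A term: (1×0.0674)² = 0.00454
  L term: (-1×0.0670)² = 0.00449
Total = 0.0105. Share from L = 0.00449/0.0105 = 0.426.

42.6%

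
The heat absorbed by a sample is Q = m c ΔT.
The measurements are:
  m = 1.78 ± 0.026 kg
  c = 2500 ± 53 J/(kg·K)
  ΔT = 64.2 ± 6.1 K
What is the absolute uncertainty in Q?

28100 J

For a monomial Q ∝ m, c, ΔT, fractional errors add in quadrature:
  (1·δm/m)² = (1×0.0146)² = 0.000213;  (1·δc/c)² = (1×0.0212)² = 0.000449;  (1·δΔT/ΔT)² = (1×0.0950)² = 0.00903
δQ/Q = √(0.00969) = 0.0984
Q = 2.86e+05 J, so δQ = 0.0984 × 2.86e+05 = 28100 J.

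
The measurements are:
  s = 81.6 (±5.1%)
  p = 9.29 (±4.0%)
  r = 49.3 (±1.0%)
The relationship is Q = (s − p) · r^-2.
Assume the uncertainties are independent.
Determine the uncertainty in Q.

0.00182

Let u = s − p = 72.3. δu = √(δs² + δp²) = √(17.3 + 0.138) = 4.18, so δu/u = 0.0578.
Q is then a monomial in u, r:
δQ/Q = √((δu/u)² + (-2·δr/r)²) = √(0.00334 + 0.000400) = 0.0611
Q = 0.0298, so δQ = 0.0611 × 0.0298 = 0.00182.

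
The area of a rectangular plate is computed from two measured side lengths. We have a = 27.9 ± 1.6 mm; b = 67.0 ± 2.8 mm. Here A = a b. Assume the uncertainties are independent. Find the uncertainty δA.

133 mm^2

Products/powers → add relative errors in quadrature, weighted by exponent:
  (1·δa/a)² = (1×0.0573)² = 0.00329;  (1·δb/b)² = (1×0.0418)² = 0.00175
δA/A = √(0.00504) = 0.0710
A = 1870 mm^2, so δA = 0.0710 × 1870 = 133 mm^2.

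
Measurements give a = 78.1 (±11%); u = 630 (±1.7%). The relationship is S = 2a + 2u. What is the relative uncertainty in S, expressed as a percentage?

1.94%

Each term contributes (cᵢ δxᵢ)² to (δS)²:
  (2·δa)² = 295;  (2·δu)² = 459
δS = √(754) = 27.5
S = 1420, so δS/S = 27.5/1420 = 0.0194.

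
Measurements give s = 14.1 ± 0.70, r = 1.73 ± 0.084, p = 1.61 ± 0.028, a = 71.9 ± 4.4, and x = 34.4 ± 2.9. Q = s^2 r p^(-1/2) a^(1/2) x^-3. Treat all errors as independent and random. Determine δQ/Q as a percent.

Products/powers → add relative errors in quadrature, weighted by exponent:
  (2·δs/s)² = (2×0.0496)² = 0.00986;  (1·δr/r)² = (1×0.0486)² = 0.00236;  (−½·δp/p)² = (-0.5×0.0174)² = 7.56e-05;  (½·δa/a)² = (0.5×0.0612)² = 0.000936;  (-3·δx/x)² = (-3×0.0843)² = 0.0640
δQ/Q = √(0.0772) = 0.278

27.8%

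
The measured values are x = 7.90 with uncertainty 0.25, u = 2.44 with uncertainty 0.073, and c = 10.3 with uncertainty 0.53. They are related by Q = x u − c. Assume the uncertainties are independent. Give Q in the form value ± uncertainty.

Let p = x·u = 19.3. δp/p = √((1·δx/x)² + (1·δu/u)²) = √(0.00100 + 0.000895) = 0.0435, so δp = 0.839.
Q = p − c: δQ = √(δp² + δc²) = √(0.705 + 0.281) = 0.993
Q = 8.98.

8.98 ± 0.993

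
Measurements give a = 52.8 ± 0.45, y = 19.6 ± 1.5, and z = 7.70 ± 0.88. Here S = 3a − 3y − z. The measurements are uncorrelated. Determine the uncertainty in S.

4.78

Each term contributes (cᵢ δxᵢ)² to (δS)²:
  (3·δa)² = 1.82;  (3·δy)² = 20.2;  (δz)² = 0.774
δS = √(22.8) = 4.78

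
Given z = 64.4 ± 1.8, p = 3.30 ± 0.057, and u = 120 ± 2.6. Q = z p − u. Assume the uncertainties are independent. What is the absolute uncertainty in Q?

Let w = z·p = 213. δw/w = √((1·δz/z)² + (1·δp/p)²) = √(0.000781 + 0.000298) = 0.0329, so δw = 6.98.
Q = w − u: δQ = √(δw² + δu²) = √(48.8 + 6.76) = 7.45

7.45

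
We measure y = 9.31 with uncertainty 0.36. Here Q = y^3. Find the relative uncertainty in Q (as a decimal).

Q ∝ y^3, so δQ/Q = |3| · δy/y = 3 × 0.0387 = 0.116.

0.116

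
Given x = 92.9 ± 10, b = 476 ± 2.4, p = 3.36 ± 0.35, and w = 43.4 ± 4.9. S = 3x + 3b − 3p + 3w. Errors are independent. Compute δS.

Each term contributes (cᵢ δxᵢ)² to (δS)²:
  (3·δx)² = 900;  (3·δb)² = 51.8;  (3·δp)² = 1.10;  (3·δw)² = 216
δS = √(1170) = 34.2

34.2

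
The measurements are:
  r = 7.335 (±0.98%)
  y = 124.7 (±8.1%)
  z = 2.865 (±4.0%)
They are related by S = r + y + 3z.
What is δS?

Sums and differences: (δS)² = Σ (cᵢ δxᵢ)².
  (δr)² = 0.00517;  (δy)² = 102;  (3·δz)² = 0.118
δS = √(102) = 10.1

10.1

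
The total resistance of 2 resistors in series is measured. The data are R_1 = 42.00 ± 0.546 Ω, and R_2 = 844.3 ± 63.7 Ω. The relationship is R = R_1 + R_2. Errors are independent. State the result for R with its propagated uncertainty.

886.3 ± 63.7 Ω

Sums and differences: (δR)² = Σ (cᵢ δxᵢ)².
  (δR_1)² = 0.298;  (δR_2)² = 4060
δR = √(4060) = 63.7 Ω
R = 886.3 Ω.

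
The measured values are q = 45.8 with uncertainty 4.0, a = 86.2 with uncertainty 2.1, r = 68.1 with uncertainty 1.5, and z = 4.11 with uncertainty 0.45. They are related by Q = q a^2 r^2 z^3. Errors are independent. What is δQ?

Products/powers → add relative errors in quadrature, weighted by exponent:
  (1·δq/q)² = (1×0.0873)² = 0.00763;  (2·δa/a)² = (2×0.0244)² = 0.00237;  (2·δr/r)² = (2×0.0220)² = 0.00194;  (3·δz/z)² = (3×0.109)² = 0.108
δQ/Q = √(0.120) = 0.346
Q = 1.1e+11, so δQ = 0.346 × 1.1e+11 = 3.79e+10.

3.79e+10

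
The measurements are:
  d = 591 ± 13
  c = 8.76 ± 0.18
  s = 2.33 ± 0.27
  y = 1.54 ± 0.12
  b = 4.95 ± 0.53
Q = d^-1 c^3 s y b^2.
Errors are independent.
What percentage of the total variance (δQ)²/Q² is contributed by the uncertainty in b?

(δQ/Q)² = (-1·δd/d)² + (3·δc/c)² + (1·δs/s)² + (1·δy/y)² + (2·δb/b)²
  d term: (-1×0.0220)² = 0.000484
  c term: (3×0.0205)² = 0.00380
  s term: (1×0.116)² = 0.0134
  y term: (1×0.0779)² = 0.00607
  b term: (2×0.107)² = 0.0459
Total = 0.0696. Share from b = 0.0459/0.0696 = 0.658.

65.8%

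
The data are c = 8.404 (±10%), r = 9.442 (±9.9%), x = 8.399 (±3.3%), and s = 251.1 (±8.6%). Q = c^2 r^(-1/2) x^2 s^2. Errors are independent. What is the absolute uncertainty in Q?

2.83e+07

Each factor contributes (exponent × relative error)² to (δQ/Q)²:
  (2·δc/c)² = (2×0.100)² = 0.0400;  (−½·δr/r)² = (-0.5×0.0990)² = 0.00245;  (2·δx/x)² = (2×0.0330)² = 0.00436;  (2·δs/s)² = (2×0.0860)² = 0.0296
δQ/Q = √(0.0764) = 0.276
Q = 1.022e+08, so δQ = 0.276 × 1.022e+08 = 2.83e+07.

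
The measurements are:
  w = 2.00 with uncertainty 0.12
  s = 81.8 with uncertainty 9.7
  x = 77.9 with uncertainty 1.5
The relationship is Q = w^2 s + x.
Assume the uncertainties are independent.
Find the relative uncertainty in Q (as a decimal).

Let p = w^2·s = 327. δp/p = √((2·δw/w)² + (1·δs/s)²) = √(0.0144 + 0.0141) = 0.169, so δp = 55.2.
Q = p + x: δQ = √(δp² + δx²) = √(3050 + 2.25) = 55.2
Q = 405, so δQ/Q = 55.2/405 = 0.136.

0.136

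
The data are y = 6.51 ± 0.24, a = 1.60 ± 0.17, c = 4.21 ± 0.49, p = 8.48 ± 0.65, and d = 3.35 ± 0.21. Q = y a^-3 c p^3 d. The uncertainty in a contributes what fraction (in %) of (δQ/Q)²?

(δQ/Q)² = (1·δy/y)² + (-3·δa/a)² + (1·δc/c)² + (3·δp/p)² + (1·δd/d)²
  y term: (1×0.0369)² = 0.00136
  a term: (-3×0.106)² = 0.102
  c term: (1×0.116)² = 0.0135
  p term: (3×0.0767)² = 0.0529
  d term: (1×0.0627)² = 0.00393
Total = 0.173. Share from a = 0.102/0.173 = 0.586.

58.6%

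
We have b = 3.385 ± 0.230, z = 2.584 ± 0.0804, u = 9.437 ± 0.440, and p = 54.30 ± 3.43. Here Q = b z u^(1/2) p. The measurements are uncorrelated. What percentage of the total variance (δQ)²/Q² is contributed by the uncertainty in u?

(δQ/Q)² = (1·δb/b)² + (1·δz/z)² + (½·δu/u)² + (1·δp/p)²
  b term: (1×0.0679)² = 0.00462
  z term: (1×0.0311)² = 0.000968
  u term: (0.5×0.0466)² = 0.000543
  p term: (1×0.0632)² = 0.00399
Total = 0.0101. Share from u = 0.000543/0.0101 = 0.0537.

5.37%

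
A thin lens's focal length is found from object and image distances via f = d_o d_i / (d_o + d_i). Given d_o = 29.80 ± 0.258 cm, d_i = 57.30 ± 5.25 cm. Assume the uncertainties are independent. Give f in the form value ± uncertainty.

19.60 ± 0.625 cm

∂f/∂d_o = (d_i/(d_o+d_i))² = 0.433;  ∂f/∂d_i = (d_o/(d_o+d_i))² = 0.117
δf = √((∂f/∂d_o · δd_o)² + (∂f/∂d_i · δd_i)²) = √(0.0125 + 0.378) = 0.625 cm
f = 19.60 cm.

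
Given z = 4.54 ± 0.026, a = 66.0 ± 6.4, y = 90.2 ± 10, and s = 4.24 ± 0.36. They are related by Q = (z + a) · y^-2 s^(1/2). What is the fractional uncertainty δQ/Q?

Let u = z + a = 70.5. δu = √(δz² + δa²) = √(0.000676 + 41.0) = 6.40, so δu/u = 0.0907.
Q is then a monomial in u, y, s:
δQ/Q = √((δu/u)² + (-2·δy/y)² + (½·δs/s)²) = √(0.00823 + 0.0492 + 0.00180) = 0.243

0.243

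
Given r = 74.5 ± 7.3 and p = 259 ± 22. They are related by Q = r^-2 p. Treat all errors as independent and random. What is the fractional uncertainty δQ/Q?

Products/powers → add relative errors in quadrature, weighted by exponent:
  (-2·δr/r)² = (-2×0.0980)² = 0.0384;  (1·δp/p)² = (1×0.0849)² = 0.00722
δQ/Q = √(0.0456) = 0.214

0.214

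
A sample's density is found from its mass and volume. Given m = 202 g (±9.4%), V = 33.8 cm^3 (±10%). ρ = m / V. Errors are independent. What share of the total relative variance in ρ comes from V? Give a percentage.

53.1%

(δρ/ρ)² = (1·δm/m)² + (-1·δV/V)²
  m term: (1×0.0940)² = 0.00884
  V term: (-1×0.100)² = 0.0100
Total = 0.0188. Share from V = 0.0100/0.0188 = 0.531.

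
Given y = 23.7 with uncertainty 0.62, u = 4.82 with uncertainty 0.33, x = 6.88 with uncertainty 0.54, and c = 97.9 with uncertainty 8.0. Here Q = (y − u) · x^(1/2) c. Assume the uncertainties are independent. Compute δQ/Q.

0.0980

Let w = y − u = 18.9. δw = √(δy² + δu²) = √(0.384 + 0.109) = 0.702, so δw/w = 0.0372.
Q is then a monomial in w, x, c:
δQ/Q = √((δw/w)² + (½·δx/x)² + (1·δc/c)²) = √(0.00138 + 0.00154 + 0.00668) = 0.0980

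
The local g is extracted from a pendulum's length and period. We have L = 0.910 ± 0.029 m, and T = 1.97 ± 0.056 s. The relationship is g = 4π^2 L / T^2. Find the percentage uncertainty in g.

6.52%

Relative error in a monomial: (δg/g)² = Σ (nᵢ · δxᵢ/xᵢ)².
  (1·δL/L)² = (1×0.0319)² = 0.00102;  (-2·δT/T)² = (-2×0.0284)² = 0.00323
δg/g = √(0.00425) = 0.0652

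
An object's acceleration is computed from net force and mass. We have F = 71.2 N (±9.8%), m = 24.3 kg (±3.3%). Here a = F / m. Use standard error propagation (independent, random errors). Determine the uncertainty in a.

Products/powers → add relative errors in quadrature, weighted by exponent:
  (1·δF/F)² = (1×0.0980)² = 0.00960;  (-1·δm/m)² = (-1×0.0330)² = 0.00109
δa/a = √(0.0107) = 0.103
a = 2.93 m/s^2, so δa = 0.103 × 2.93 = 0.303 m/s^2.

0.303 m/s^2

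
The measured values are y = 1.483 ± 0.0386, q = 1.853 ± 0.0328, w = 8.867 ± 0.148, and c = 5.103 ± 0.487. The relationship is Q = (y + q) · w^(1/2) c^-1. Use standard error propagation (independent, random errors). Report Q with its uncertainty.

Let u = y + q = 3.336. δu = √(δy² + δq²) = √(0.00149 + 0.00108) = 0.0507, so δu/u = 0.0152.
Q is then a monomial in u, w, c:
δQ/Q = √((δu/u)² + (½·δw/w)² + (-1·δc/c)²) = √(0.000231 + 6.96e-05 + 0.00911) = 0.0970
Q = 1.947, so δQ = 0.0970 × 1.947 = 0.189.

1.947 ± 0.189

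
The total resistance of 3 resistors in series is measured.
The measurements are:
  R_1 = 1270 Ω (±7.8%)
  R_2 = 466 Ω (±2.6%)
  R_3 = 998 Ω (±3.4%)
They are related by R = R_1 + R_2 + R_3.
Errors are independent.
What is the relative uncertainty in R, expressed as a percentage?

3.86%

Absolute uncertainties add in quadrature for a linear combination:
  (δR_1)² = 9810;  (δR_2)² = 147;  (δR_3)² = 1150
δR = √(11100) = 105 Ω
R = 2730 Ω, so δR/R = 105/2730 = 0.0386.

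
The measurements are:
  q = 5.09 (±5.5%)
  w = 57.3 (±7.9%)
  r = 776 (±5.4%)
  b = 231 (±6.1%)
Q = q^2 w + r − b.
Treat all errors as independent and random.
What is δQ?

206

Let p = q^2·w = 1480. δp/p = √((2·δq/q)² + (1·δw/w)²) = √(0.0121 + 0.00624) = 0.135, so δp = 201.
Q = p + r − b: δQ = √(δp² + δr² + δb²) = √(40400 + 1760 + 199) = 206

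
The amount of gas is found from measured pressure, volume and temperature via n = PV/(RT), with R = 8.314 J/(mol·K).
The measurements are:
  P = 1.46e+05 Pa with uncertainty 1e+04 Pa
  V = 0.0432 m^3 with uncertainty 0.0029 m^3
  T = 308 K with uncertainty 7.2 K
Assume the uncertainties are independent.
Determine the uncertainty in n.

n is a product of powers, so relative uncertainties combine in quadrature:
  (1·δP/P)² = (1×0.0685)² = 0.00469;  (1·δV/V)² = (1×0.0671)² = 0.00451;  (-1·δT/T)² = (-1×0.0234)² = 0.000546
δn/n = √(0.00974) = 0.0987
n = 2.46 mol, so δn = 0.0987 × 2.46 = 0.243 mol.

0.243 mol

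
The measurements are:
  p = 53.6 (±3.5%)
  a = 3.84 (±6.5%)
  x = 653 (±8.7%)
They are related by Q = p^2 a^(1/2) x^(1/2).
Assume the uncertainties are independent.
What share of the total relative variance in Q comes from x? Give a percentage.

(δQ/Q)² = (2·δp/p)² + (½·δa/a)² + (½·δx/x)²
  p term: (2×0.0350)² = 0.00490
  a term: (0.5×0.0650)² = 0.00106
  x term: (0.5×0.0870)² = 0.00189
Total = 0.00785. Share from x = 0.00189/0.00785 = 0.241.

24.1%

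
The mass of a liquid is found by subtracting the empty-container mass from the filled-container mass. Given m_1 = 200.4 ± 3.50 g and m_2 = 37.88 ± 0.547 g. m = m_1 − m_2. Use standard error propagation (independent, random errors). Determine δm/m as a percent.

Absolute uncertainties add in quadrature for a linear combination:
  (δm_1)² = 12.2;  (δm_2)² = 0.299
δm = √(12.5) = 3.54 g
m = 162.5 g, so δm/m = 3.54/162.5 = 0.0218.

2.18%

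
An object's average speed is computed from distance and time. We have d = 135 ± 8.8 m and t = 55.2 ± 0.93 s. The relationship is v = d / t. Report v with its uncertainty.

2.45 ± 0.165 m/s

For a monomial v ∝ d, t^-1, fractional errors add in quadrature:
  (1·δd/d)² = (1×0.0652)² = 0.00425;  (-1·δt/t)² = (-1×0.0168)² = 0.000284
δv/v = √(0.00453) = 0.0673
v = 2.45 m/s, so δv = 0.0673 × 2.45 = 0.165 m/s.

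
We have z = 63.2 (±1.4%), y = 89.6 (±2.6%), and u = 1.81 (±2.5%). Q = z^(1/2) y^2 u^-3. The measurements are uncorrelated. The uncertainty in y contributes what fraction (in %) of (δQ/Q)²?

32.3%

(δQ/Q)² = (½·δz/z)² + (2·δy/y)² + (-3·δu/u)²
  z term: (0.5×0.0140)² = 4.9e-05
  y term: (2×0.0260)² = 0.00270
  u term: (-3×0.0250)² = 0.00563
Total = 0.00838. Share from y = 0.00270/0.00838 = 0.323.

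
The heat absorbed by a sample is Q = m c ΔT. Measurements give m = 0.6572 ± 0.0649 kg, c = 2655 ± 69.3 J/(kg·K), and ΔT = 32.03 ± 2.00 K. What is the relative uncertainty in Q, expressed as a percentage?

Each factor contributes (exponent × relative error)² to (δQ/Q)²:
  (1·δm/m)² = (1×0.0988)² = 0.00975;  (1·δc/c)² = (1×0.0261)² = 0.000681;  (1·δΔT/ΔT)² = (1×0.0624)² = 0.00390
δQ/Q = √(0.0143) = 0.120

12.0%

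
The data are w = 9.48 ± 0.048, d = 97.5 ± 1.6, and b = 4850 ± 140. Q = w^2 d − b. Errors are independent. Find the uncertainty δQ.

219

Let p = w^2·d = 8760. δp/p = √((2·δw/w)² + (1·δd/d)²) = √(0.000103 + 0.000269) = 0.0193, so δp = 169.
Q = p − b: δQ = √(δp² + δb²) = √(28500 + 19600) = 219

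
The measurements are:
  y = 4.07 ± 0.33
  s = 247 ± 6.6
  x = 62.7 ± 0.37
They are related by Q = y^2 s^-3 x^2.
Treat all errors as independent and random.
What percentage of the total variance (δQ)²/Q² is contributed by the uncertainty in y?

(δQ/Q)² = (2·δy/y)² + (-3·δs/s)² + (2·δx/x)²
  y term: (2×0.0811)² = 0.0263
  s term: (-3×0.0267)² = 0.00643
  x term: (2×0.00590)² = 0.000139
Total = 0.0329. Share from y = 0.0263/0.0329 = 0.800.

80.0%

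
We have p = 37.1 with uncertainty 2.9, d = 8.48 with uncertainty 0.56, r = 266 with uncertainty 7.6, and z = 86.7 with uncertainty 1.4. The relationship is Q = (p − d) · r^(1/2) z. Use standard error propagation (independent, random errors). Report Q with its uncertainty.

40500 ± 4270

Let u = p − d = 28.6. δu = √(δp² + δd²) = √(8.41 + 0.314) = 2.95, so δu/u = 0.103.
Q is then a monomial in u, r, z:
δQ/Q = √((δu/u)² + (½·δr/r)² + (1·δz/z)²) = √(0.0107 + 0.000204 + 0.000261) = 0.105
Q = 40500, so δQ = 0.105 × 40500 = 4270.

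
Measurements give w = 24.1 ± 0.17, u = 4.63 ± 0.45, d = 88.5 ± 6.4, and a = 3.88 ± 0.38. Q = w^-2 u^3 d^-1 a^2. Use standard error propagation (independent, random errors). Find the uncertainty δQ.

Since Q is a product/quotient, work with relative uncertainties:
  (-2·δw/w)² = (-2×0.00705)² = 0.000199;  (3·δu/u)² = (3×0.0972)² = 0.0850;  (-1·δd/d)² = (-1×0.0723)² = 0.00523;  (2·δa/a)² = (2×0.0979)² = 0.0384
δQ/Q = √(0.129) = 0.359
Q = 0.0291, so δQ = 0.359 × 0.0291 = 0.0104.

0.0104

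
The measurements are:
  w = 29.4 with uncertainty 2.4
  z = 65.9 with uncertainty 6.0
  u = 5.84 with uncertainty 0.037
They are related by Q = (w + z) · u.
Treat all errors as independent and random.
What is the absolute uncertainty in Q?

Let h = w + z = 95.3. δh = √(δw² + δz²) = √(5.76 + 36.0) = 6.46, so δh/h = 0.0678.
Q is then a monomial in h, u:
δQ/Q = √((δh/h)² + (1·δu/u)²) = √(0.00460 + 4.01e-05) = 0.0681
Q = 557, so δQ = 0.0681 × 557 = 37.9.

37.9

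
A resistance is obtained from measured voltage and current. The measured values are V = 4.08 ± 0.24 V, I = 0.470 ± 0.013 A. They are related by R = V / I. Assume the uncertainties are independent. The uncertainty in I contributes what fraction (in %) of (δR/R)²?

(δR/R)² = (1·δV/V)² + (-1·δI/I)²
  V term: (1×0.0588)² = 0.00346
  I term: (-1×0.0277)² = 0.000765
Total = 0.00423. Share from I = 0.000765/0.00423 = 0.181.

18.1%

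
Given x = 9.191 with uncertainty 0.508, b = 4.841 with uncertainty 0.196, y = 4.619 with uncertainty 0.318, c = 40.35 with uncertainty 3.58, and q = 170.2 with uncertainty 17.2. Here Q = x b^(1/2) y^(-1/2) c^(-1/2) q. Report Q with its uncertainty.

Each factor contributes (exponent × relative error)² to (δQ/Q)²:
  (1·δx/x)² = (1×0.0553)² = 0.00305;  (½·δb/b)² = (0.5×0.0405)² = 0.000410;  (−½·δy/y)² = (-0.5×0.0688)² = 0.00118;  (−½·δc/c)² = (-0.5×0.0887)² = 0.00197;  (1·δq/q)² = (1×0.101)² = 0.0102
δQ/Q = √(0.0168) = 0.130
Q = 252.1, so δQ = 0.130 × 252.1 = 32.7.

252.1 ± 32.7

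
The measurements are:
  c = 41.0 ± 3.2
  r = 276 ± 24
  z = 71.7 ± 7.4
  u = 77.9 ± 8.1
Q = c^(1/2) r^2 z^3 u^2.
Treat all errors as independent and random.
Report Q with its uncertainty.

Since Q is a product/quotient, work with relative uncertainties:
  (½·δc/c)² = (0.5×0.0780)² = 0.00152;  (2·δr/r)² = (2×0.0870)² = 0.0302;  (3·δz/z)² = (3×0.103)² = 0.0959;  (2·δu/u)² = (2×0.104)² = 0.0432
δQ/Q = √(0.171) = 0.413
Q = 1.09e+15, so δQ = 0.413 × 1.09e+15 = 4.51e+14.

(1.09 ± 0.451) × 10^15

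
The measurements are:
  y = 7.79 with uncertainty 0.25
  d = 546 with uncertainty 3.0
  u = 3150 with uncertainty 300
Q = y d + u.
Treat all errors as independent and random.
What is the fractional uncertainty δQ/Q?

0.0446

Let p = y·d = 4250. δp/p = √((1·δy/y)² + (1·δd/d)²) = √(0.00103 + 3.02e-05) = 0.0326, so δp = 138.
Q = p + u: δQ = √(δp² + δu²) = √(19200 + 90000) = 330
Q = 7400, so δQ/Q = 330/7400 = 0.0446.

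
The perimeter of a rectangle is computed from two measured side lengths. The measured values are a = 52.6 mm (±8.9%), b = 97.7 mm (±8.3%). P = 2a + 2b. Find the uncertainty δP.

18.7 mm

For a sum/difference, combine absolute errors in quadrature:
  (2·δa)² = 87.7;  (2·δb)² = 263
δP = √(351) = 18.7 mm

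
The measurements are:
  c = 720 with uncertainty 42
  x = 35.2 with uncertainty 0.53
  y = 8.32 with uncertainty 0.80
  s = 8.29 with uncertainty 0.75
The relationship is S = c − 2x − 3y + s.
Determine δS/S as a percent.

Absolute uncertainties add in quadrature for a linear combination:
  (δc)² = 1760;  (2·δx)² = 1.12;  (3·δy)² = 5.76;  (δs)² = 0.562
δS = √(1770) = 42.1
S = 633, so δS/S = 42.1/633 = 0.0665.

6.65%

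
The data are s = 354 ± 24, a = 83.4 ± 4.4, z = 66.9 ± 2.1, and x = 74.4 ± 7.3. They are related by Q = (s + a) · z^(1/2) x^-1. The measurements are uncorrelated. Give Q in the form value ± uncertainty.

48.1 ± 5.48

Let u = s + a = 437. δu = √(δs² + δa²) = √(576 + 19.4) = 24.4, so δu/u = 0.0558.
Q is then a monomial in u, z, x:
δQ/Q = √((δu/u)² + (½·δz/z)² + (-1·δx/x)²) = √(0.00311 + 0.000246 + 0.00963) = 0.114
Q = 48.1, so δQ = 0.114 × 48.1 = 5.48.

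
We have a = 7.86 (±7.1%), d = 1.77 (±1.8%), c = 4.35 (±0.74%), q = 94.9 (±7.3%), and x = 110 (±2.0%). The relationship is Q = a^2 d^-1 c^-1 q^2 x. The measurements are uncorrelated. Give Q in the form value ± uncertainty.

Since Q is a product/quotient, work with relative uncertainties:
  (2·δa/a)² = (2×0.0710)² = 0.0202;  (-1·δd/d)² = (-1×0.0180)² = 0.000324;  (-1·δc/c)² = (-1×0.00740)² = 5.48e-05;  (2·δq/q)² = (2×0.0730)² = 0.0213;  (1·δx/x)² = (1×0.0200)² = 0.000400
δQ/Q = √(0.0423) = 0.206
Q = 7.95e+06, so δQ = 0.206 × 7.95e+06 = 1.63e+06.

(7.95 ± 1.63) × 10^6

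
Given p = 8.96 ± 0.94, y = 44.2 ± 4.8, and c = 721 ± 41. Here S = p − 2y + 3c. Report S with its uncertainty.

2080 ± 123

S is a linear combination, so absolute uncertainties add in quadrature:
  (δp)² = 0.884;  (2·δy)² = 92.2;  (3·δc)² = 15100
δS = √(15200) = 123
S = 2080.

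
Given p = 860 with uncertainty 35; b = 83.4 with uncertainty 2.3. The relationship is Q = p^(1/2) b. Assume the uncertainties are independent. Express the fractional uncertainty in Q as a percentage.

For a monomial Q ∝ p^(1/2), b, fractional errors add in quadrature:
  (½·δp/p)² = (0.5×0.0407)² = 0.000414;  (1·δb/b)² = (1×0.0276)² = 0.000761
δQ/Q = √(0.00117) = 0.0343

3.43%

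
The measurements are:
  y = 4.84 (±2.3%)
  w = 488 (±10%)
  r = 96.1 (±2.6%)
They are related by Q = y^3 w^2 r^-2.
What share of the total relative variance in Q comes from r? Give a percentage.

(δQ/Q)² = (3·δy/y)² + (2·δw/w)² + (-2·δr/r)²
  y term: (3×0.0230)² = 0.00476
  w term: (2×0.100)² = 0.0400
  r term: (-2×0.0260)² = 0.00270
Total = 0.0475. Share from r = 0.00270/0.0475 = 0.0570.

5.70%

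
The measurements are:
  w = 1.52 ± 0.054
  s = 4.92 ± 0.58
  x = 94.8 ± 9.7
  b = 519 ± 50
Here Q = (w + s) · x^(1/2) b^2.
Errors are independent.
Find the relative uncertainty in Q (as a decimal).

Let u = w + s = 6.44. δu = √(δw² + δs²) = √(0.00292 + 0.336) = 0.583, so δu/u = 0.0905.
Q is then a monomial in u, x, b:
δQ/Q = √((δu/u)² + (½·δx/x)² + (2·δb/b)²) = √(0.00818 + 0.00262 + 0.0371) = 0.219

0.219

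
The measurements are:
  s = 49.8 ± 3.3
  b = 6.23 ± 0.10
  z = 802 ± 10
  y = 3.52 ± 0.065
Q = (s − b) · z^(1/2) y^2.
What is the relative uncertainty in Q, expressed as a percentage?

Let u = s − b = 43.6. δu = √(δs² + δb²) = √(10.9 + 0.0100) = 3.30, so δu/u = 0.0758.
Q is then a monomial in u, z, y:
δQ/Q = √((δu/u)² + (½·δz/z)² + (2·δy/y)²) = √(0.00574 + 3.89e-05 + 0.00136) = 0.0845

8.45%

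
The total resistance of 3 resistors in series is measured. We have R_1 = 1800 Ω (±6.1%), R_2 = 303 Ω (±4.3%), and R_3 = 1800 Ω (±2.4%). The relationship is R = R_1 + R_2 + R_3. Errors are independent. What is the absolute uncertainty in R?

For a sum/difference, combine absolute errors in quadrature:
  (δR_1)² = 12100;  (δR_2)² = 170;  (δR_3)² = 1870
δR = √(14100) = 119 Ω

119 Ω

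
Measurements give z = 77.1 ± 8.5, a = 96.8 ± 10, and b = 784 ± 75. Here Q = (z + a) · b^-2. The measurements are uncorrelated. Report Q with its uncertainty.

Let u = z + a = 174. δu = √(δz² + δa²) = √(72.2 + 100) = 13.1, so δu/u = 0.0755.
Q is then a monomial in u, b:
δQ/Q = √((δu/u)² + (-2·δb/b)²) = √(0.00570 + 0.0366) = 0.206
Q = 0.000283, so δQ = 0.206 × 0.000283 = 5.82e-05.

(2.83 ± 0.582) × 10^-4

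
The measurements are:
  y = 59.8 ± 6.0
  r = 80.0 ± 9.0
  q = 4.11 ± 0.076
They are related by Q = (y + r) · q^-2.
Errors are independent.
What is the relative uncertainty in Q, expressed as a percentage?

8.58%

Let u = y + r = 140. δu = √(δy² + δr²) = √(36.0 + 81.0) = 10.8, so δu/u = 0.0774.
Q is then a monomial in u, q:
δQ/Q = √((δu/u)² + (-2·δq/q)²) = √(0.00599 + 0.00137) = 0.0858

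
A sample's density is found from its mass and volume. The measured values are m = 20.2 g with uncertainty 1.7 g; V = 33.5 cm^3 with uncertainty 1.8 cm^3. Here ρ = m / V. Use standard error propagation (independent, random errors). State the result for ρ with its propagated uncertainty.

Each factor contributes (exponent × relative error)² to (δρ/ρ)²:
  (1·δm/m)² = (1×0.0842)² = 0.00708;  (-1·δV/V)² = (-1×0.0537)² = 0.00289
δρ/ρ = √(0.00997) = 0.0998
ρ = 0.603 g/cm^3, so δρ = 0.0998 × 0.603 = 0.0602 g/cm^3.

0.603 ± 0.0602 g/cm^3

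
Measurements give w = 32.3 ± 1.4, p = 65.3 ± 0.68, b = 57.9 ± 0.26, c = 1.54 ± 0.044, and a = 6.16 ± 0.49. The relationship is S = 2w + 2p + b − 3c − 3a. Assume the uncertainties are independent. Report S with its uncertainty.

230 ± 3.45

Each term contributes (cᵢ δxᵢ)² to (δS)²:
  (2·δw)² = 7.84;  (2·δp)² = 1.85;  (δb)² = 0.0676;  (3·δc)² = 0.0174;  (3·δa)² = 2.16
δS = √(11.9) = 3.45
S = 230.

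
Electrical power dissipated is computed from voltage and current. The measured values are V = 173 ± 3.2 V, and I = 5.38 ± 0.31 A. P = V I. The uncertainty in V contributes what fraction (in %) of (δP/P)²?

9.34%

(δP/P)² = (1·δV/V)² + (1·δI/I)²
  V term: (1×0.0185)² = 0.000342
  I term: (1×0.0576)² = 0.00332
Total = 0.00366. Share from V = 0.000342/0.00366 = 0.0934.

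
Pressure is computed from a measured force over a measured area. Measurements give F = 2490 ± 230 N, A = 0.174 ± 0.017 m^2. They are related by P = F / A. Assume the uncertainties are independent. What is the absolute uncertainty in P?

Since P is a product/quotient, work with relative uncertainties:
  (1·δF/F)² = (1×0.0924)² = 0.00853;  (-1·δA/A)² = (-1×0.0977)² = 0.00955
δP/P = √(0.0181) = 0.134
P = 14300 Pa, so δP = 0.134 × 14300 = 1920 Pa.

1920 Pa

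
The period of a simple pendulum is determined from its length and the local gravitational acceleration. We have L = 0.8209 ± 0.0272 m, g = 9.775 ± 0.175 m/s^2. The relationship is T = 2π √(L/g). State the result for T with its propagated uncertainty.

Relative error in a monomial: (δT/T)² = Σ (nᵢ · δxᵢ/xᵢ)².
  (½·δL/L)² = (0.5×0.0331)² = 0.000274;  (−½·δg/g)² = (-0.5×0.0179)² = 8.01e-05
δT/T = √(0.000355) = 0.0188
T = 1.821 s, so δT = 0.0188 × 1.821 = 0.0343 s.

1.821 ± 0.0343 s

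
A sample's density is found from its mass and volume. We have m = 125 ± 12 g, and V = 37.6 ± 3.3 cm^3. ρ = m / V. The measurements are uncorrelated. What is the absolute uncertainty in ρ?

Each factor contributes (exponent × relative error)² to (δρ/ρ)²:
  (1·δm/m)² = (1×0.0960)² = 0.00922;  (-1·δV/V)² = (-1×0.0878)² = 0.00770
δρ/ρ = √(0.0169) = 0.130
ρ = 3.32 g/cm^3, so δρ = 0.130 × 3.32 = 0.432 g/cm^3.

0.432 g/cm^3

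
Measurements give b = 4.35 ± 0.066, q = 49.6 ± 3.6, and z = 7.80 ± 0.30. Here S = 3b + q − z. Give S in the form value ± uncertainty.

S is a linear combination, so absolute uncertainties add in quadrature:
  (3·δb)² = 0.0392;  (δq)² = 13.0;  (δz)² = 0.0900
δS = √(13.1) = 3.62
S = 54.9.

54.9 ± 3.62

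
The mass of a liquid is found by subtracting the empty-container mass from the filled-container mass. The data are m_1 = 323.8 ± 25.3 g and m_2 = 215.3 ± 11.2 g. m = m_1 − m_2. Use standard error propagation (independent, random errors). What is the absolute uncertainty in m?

Absolute uncertainties add in quadrature for a linear combination:
  (δm_1)² = 640;  (δm_2)² = 125
δm = √(766) = 27.7 g

27.7 g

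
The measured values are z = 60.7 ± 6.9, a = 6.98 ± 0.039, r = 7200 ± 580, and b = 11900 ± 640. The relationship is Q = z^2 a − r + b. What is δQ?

Let p = z^2·a = 25700. δp/p = √((2·δz/z)² + (1·δa/a)²) = √(0.0517 + 3.12e-05) = 0.227, so δp = 5850.
Q = p − r + b: δQ = √(δp² + δr² + δb²) = √(3.42e+07 + 3.36e+05 + 4.1e+05) = 5910

5910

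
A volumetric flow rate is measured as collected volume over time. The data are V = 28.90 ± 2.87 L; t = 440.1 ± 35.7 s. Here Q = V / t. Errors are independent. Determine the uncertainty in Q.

0.00842 L/s

Each factor contributes (exponent × relative error)² to (δQ/Q)²:
  (1·δV/V)² = (1×0.0993)² = 0.00986;  (-1·δt/t)² = (-1×0.0811)² = 0.00658
δQ/Q = √(0.0164) = 0.128
Q = 0.06567 L/s, so δQ = 0.128 × 0.06567 = 0.00842 L/s.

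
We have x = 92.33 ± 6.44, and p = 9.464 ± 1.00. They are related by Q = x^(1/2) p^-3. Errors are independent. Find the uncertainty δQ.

0.00361

Relative error in a monomial: (δQ/Q)² = Σ (nᵢ · δxᵢ/xᵢ)².
  (½·δx/x)² = (0.5×0.0697)² = 0.00122;  (-3·δp/p)² = (-3×0.106)² = 0.100
δQ/Q = √(0.102) = 0.319
Q = 0.01134, so δQ = 0.319 × 0.01134 = 0.00361.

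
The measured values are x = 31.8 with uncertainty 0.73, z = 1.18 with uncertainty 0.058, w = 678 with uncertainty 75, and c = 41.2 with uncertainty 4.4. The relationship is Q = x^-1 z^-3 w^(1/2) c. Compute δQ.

Relative error in a monomial: (δQ/Q)² = Σ (nᵢ · δxᵢ/xᵢ)².
  (-1·δx/x)² = (-1×0.0230)² = 0.000527;  (-3·δz/z)² = (-3×0.0492)² = 0.0217;  (½·δw/w)² = (0.5×0.111)² = 0.00306;  (1·δc/c)² = (1×0.107)² = 0.0114
δQ/Q = √(0.0367) = 0.192
Q = 20.5, so δQ = 0.192 × 20.5 = 3.94.

3.94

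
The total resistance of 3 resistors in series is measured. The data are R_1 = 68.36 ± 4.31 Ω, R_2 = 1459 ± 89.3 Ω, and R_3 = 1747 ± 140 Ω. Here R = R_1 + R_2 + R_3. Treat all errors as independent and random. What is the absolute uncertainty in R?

Absolute uncertainties add in quadrature for a linear combination:
  (δR_1)² = 18.6;  (δR_2)² = 7970;  (δR_3)² = 19600
δR = √(27600) = 166 Ω

166 Ω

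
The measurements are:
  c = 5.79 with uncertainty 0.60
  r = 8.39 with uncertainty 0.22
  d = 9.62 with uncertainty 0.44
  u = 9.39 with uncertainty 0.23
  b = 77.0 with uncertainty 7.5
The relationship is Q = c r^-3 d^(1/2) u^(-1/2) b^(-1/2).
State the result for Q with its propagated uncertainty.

0.00113 ± 0.000160

Products/powers → add relative errors in quadrature, weighted by exponent:
  (1·δc/c)² = (1×0.104)² = 0.0107;  (-3·δr/r)² = (-3×0.0262)² = 0.00619;  (½·δd/d)² = (0.5×0.0457)² = 0.000523;  (−½·δu/u)² = (-0.5×0.0245)² = 0.000150;  (−½·δb/b)² = (-0.5×0.0974)² = 0.00237
δQ/Q = √(0.0200) = 0.141
Q = 0.00113, so δQ = 0.141 × 0.00113 = 0.000160.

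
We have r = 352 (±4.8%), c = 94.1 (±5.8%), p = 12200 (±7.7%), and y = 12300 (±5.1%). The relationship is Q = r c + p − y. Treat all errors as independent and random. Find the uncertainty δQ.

2740

Let w = r·c = 33100. δw/w = √((1·δr/r)² + (1·δc/c)²) = √(0.00230 + 0.00336) = 0.0753, so δw = 2490.
Q = w + p − y: δQ = √(δw² + δp² + δy²) = √(6.22e+06 + 8.82e+05 + 3.94e+05) = 2740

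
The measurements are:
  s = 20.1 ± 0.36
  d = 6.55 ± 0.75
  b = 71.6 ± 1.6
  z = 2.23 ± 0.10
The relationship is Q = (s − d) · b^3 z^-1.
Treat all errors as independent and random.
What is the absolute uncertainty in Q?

2.26e+05

Let u = s − d = 13.6. δu = √(δs² + δd²) = √(0.130 + 0.562) = 0.832, so δu/u = 0.0614.
Q is then a monomial in u, b, z:
δQ/Q = √((δu/u)² + (3·δb/b)² + (-1·δz/z)²) = √(0.00377 + 0.00449 + 0.00201) = 0.101
Q = 2.23e+06, so δQ = 0.101 × 2.23e+06 = 2.26e+05.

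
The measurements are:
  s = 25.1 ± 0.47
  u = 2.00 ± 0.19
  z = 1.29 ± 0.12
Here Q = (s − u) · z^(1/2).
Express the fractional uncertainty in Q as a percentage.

5.14%

Let w = s − u = 23.1. δw = √(δs² + δu²) = √(0.221 + 0.0361) = 0.507, so δw/w = 0.0219.
Q is then a monomial in w, z:
δQ/Q = √((δw/w)² + (½·δz/z)²) = √(0.000482 + 0.00216) = 0.0514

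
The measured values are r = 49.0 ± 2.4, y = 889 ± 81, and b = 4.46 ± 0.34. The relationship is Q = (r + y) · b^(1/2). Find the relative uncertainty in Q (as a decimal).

0.0944

Let u = r + y = 938. δu = √(δr² + δy²) = √(5.76 + 6560) = 81.0, so δu/u = 0.0864.
Q is then a monomial in u, b:
δQ/Q = √((δu/u)² + (½·δb/b)²) = √(0.00746 + 0.00145) = 0.0944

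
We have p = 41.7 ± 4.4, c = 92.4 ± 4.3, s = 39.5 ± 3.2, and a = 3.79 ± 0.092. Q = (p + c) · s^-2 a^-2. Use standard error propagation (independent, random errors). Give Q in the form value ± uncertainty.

Let u = p + c = 134. δu = √(δp² + δc²) = √(19.4 + 18.5) = 6.15, so δu/u = 0.0459.
Q is then a monomial in u, s, a:
δQ/Q = √((δu/u)² + (-2·δs/s)² + (-2·δa/a)²) = √(0.00210 + 0.0263 + 0.00236) = 0.175
Q = 0.00598, so δQ = 0.175 × 0.00598 = 0.00105.

0.00598 ± 0.00105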